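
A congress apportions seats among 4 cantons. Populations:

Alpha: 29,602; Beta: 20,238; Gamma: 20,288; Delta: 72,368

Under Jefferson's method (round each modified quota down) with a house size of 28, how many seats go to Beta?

4

Standard divisor 142496/28 ≈ 5089.143; standard quotas: Alpha 5.817, Beta 3.977, Gamma 3.987, Delta 14.220.
Rounding down gives 5, 3, 3, 14 = 25 seats, so the divisor must be adjusted.
With modified divisor 4900: modified quotas Alpha 6.041, Beta 4.130, Gamma 4.140, Delta 14.769.
Rounding down: Alpha 6, Beta 4, Gamma 4, Delta 14 (total 28).
Beta receives 4.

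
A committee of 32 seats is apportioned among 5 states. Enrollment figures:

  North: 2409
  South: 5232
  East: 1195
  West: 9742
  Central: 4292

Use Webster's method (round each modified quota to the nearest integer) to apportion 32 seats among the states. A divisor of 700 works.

With modified divisor 700: modified quotas North 3.441, South 7.474, East 1.707, West 13.917, Central 6.131.
Rounding to the nearest integer: North 3, South 7, East 2, West 14, Central 6 (total 32).

North: 3, South: 7, East: 2, West: 14, Central: 6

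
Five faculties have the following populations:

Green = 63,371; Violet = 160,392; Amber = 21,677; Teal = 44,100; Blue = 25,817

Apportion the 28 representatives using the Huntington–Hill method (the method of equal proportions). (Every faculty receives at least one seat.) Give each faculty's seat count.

Green 6, Violet 14, Amber 2, Teal 4, Blue 2

With divisor 11319: modified quotas Green 5.599, Violet 14.170, Amber 1.915, Teal 3.896, Blue 2.281.
Geometric-mean thresholds: Green √(5·6)=5.477, Violet √(14·15)=14.491, Amber √(1·2)=1.414, Teal √(3·4)=3.464, Blue √(2·3)=2.449.
Each quota rounded against its threshold gives Green 6, Violet 14, Amber 2, Teal 4, Blue 2 (total 28).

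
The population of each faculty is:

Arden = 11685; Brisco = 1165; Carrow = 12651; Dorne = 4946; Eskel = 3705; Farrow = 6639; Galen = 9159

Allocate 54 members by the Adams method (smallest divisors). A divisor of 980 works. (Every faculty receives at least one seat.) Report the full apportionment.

Arden=12, Brisco=2, Carrow=13, Dorne=6, Eskel=4, Farrow=7, Galen=10

With modified divisor 980: modified quotas Arden 11.923, Brisco 1.189, Carrow 12.909, Dorne 5.047, Eskel 3.781, Farrow 6.774, Galen 9.346.
Rounding up: Arden 12, Brisco 2, Carrow 13, Dorne 6, Eskel 4, Farrow 7, Galen 10 (total 54).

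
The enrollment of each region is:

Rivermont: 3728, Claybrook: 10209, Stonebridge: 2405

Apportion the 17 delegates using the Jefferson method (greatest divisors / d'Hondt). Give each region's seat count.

Standard divisor 16342/17 ≈ 961.294; standard quotas: Rivermont 3.878, Claybrook 10.620, Stonebridge 2.502.
Rounding down gives 3, 10, 2 = 15 seats, so the divisor must be adjusted.
With modified divisor 900: modified quotas Rivermont 4.142, Claybrook 11.343, Stonebridge 2.672.
Rounding down: Rivermont 4, Claybrook 11, Stonebridge 2 (total 17).

Rivermont: 4; Claybrook: 11; Stonebridge: 2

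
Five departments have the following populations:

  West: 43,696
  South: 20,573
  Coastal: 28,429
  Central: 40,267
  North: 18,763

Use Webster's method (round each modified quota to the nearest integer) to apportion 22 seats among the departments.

Standard divisor 151728/22 ≈ 6896.727; standard quotas: West 6.336, South 2.983, Coastal 4.122, Central 5.839, North 2.721.
Rounding to the nearest integer gives West 6, South 3, Coastal 4, Central 6, North 3 — total 22, matching the house size, so no adjustment is needed.

West: 6, South: 3, Coastal: 4, Central: 6, North: 3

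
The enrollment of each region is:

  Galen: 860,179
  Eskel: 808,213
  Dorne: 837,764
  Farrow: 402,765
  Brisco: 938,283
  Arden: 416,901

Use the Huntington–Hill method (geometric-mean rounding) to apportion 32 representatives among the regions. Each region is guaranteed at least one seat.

Galen 7, Eskel 6, Dorne 6, Farrow 3, Brisco 7, Arden 3

With divisor 130999: modified quotas Galen 6.566, Eskel 6.170, Dorne 6.395, Farrow 3.075, Brisco 7.163, Arden 3.182.
Geometric-mean thresholds: Galen √(6·7)=6.481, Eskel √(6·7)=6.481, Dorne √(6·7)=6.481, Farrow √(3·4)=3.464, Brisco √(7·8)=7.483, Arden √(3·4)=3.464.
Each quota rounded against its threshold gives Galen 7, Eskel 6, Dorne 6, Farrow 3, Brisco 7, Arden 3 (total 32).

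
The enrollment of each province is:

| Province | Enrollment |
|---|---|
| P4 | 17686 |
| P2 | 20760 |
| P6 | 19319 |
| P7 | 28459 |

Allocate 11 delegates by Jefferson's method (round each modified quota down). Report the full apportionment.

P4: 2, P2: 3, P6: 2, P7: 4

Standard divisor 86224/11 ≈ 7838.545; standard quotas: P4 2.256, P2 2.648, P6 2.465, P7 3.631.
Rounding down gives 2, 2, 2, 3 = 9 seats, so the divisor must be adjusted.
With modified divisor 6700: modified quotas P4 2.640, P2 3.099, P6 2.883, P7 4.248.
Rounding down: P4 2, P2 3, P6 2, P7 4 (total 11).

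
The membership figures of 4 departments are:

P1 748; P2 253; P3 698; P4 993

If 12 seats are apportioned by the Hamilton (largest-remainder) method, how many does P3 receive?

3

The standard divisor is 2692/12 ≈ 224.333.
Standard quotas: P1 3.334, P2 1.128, P3 3.111, P4 4.426.
Lower quotas: P1 3, P2 1, P3 3, P4 4 (sum 11, leaving 1 seat).
Remainders in descending order: P4 0.426, P1 0.334, P2 0.128, P3 0.111.
Largest remainder: P4 receives the extra seat.
P3 receives 3.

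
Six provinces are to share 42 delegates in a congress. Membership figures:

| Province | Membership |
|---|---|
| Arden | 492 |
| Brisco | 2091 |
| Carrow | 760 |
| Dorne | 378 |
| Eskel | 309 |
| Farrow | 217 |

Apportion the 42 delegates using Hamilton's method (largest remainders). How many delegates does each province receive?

Total 4247; standard divisor 4247/42 ≈ 101.119.
Standard quotas: Arden 4.866, Brisco 20.679, Carrow 7.516, Dorne 3.738, Eskel 3.056, Farrow 2.146.
Lower quotas: Arden 4, Brisco 20, Carrow 7, Dorne 3, Eskel 3, Farrow 2 (sum 39, leaving 3 seats).
Remainders in descending order: Arden 0.866, Dorne 0.738, Brisco 0.679, Carrow 0.516, Farrow 0.146, Eskel 0.056.
The surplus seats go to Arden, Dorne, Brisco.

Arden=5, Brisco=21, Carrow=7, Dorne=4, Eskel=3, Farrow=2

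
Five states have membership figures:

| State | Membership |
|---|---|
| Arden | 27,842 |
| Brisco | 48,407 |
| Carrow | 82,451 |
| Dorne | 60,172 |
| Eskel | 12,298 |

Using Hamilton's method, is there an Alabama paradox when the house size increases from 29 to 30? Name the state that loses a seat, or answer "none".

At 29 seats: Arden 3, Brisco 6, Carrow 10, Dorne 8, Eskel 2.
At 30 seats: Arden 4, Brisco 6, Carrow 11, Dorne 8, Eskel 1.
Eskel drops from 2 to 1.

Eskel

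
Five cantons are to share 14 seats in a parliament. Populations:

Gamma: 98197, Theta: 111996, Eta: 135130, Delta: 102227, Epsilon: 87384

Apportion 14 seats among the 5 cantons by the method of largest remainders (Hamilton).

Standard divisor: 534934 ÷ 14 ≈ 38209.571.
Standard quotas: Gamma 2.5700, Theta 2.9311, Eta 3.5365, Delta 2.6754, Epsilon 2.2870.
Lower quotas: Gamma 2, Theta 2, Eta 3, Delta 2, Epsilon 2 (sum 11, leaving 3 seats).
Remainders in descending order: Theta 0.9311, Delta 0.6754, Gamma 0.5700, Eta 0.5365, Epsilon 0.2870.
The surplus seats go to Theta, Delta, Gamma.

Gamma 3; Theta 3; Eta 3; Delta 3; Epsilon 2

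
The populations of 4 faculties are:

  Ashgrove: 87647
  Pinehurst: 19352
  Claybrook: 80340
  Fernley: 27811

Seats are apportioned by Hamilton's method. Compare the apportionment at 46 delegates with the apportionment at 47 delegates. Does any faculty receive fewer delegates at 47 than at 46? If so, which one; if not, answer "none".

none

At 46 seats: Ashgrove 19, Pinehurst 4, Claybrook 17, Fernley 6.
At 47 seats: Ashgrove 19, Pinehurst 4, Claybrook 18, Fernley 6.
No faculty's allocation decreased.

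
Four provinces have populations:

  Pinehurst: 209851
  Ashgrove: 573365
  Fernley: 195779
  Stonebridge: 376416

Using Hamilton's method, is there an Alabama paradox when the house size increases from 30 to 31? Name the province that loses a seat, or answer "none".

none

At 30 seats: Pinehurst 5, Ashgrove 13, Fernley 4, Stonebridge 8.
At 31 seats: Pinehurst 5, Ashgrove 13, Fernley 4, Stonebridge 9.
No province's allocation decreased.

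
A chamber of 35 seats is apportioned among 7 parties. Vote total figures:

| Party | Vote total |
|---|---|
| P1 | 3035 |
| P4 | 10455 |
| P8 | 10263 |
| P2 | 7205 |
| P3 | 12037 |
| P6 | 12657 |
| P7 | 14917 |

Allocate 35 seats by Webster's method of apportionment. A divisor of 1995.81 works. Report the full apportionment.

P1=2, P4=5, P8=5, P2=4, P3=6, P6=6, P7=7

With modified divisor 1995.81: modified quotas P1 1.521, P4 5.238, P8 5.142, P2 3.610, P3 6.031, P6 6.342, P7 7.474.
Rounding to the nearest integer: P1 2, P4 5, P8 5, P2 4, P3 6, P6 6, P7 7 (total 35).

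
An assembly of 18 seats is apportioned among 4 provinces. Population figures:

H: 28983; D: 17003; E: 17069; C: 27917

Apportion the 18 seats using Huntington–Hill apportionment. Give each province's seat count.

With divisor 5012: modified quotas H 5.783, D 3.392, E 3.406, C 5.570.
Geometric-mean thresholds: H √(5·6)=5.477, D √(3·4)=3.464, E √(3·4)=3.464, C √(5·6)=5.477.
Each quota rounded against its threshold gives H 6, D 3, E 3, C 6 (total 18).

H: 6; D: 3; E: 3; C: 6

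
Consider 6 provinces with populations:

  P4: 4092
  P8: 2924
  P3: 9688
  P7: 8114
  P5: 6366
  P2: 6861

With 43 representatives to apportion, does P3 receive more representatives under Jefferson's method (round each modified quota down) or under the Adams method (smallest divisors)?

Jefferson

Jefferson: P4 5, P8 3, P3 11, P7 9, P5 7, P2 8.
Adams: P4 5, P8 4, P3 10, P7 9, P5 7, P2 8.
P3 gets 11 under Jefferson and 10 under Adams.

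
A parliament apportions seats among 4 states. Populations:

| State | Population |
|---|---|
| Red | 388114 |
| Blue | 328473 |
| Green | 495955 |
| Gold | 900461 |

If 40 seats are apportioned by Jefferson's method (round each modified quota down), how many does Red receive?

7

Standard divisor 2113003/40 ≈ 52825.075; standard quotas: Red 7.347, Blue 6.218, Green 9.389, Gold 17.046.
Rounding down gives 7, 6, 9, 17 = 39 seats, so the divisor must be adjusted.
With modified divisor 49800: modified quotas Red 7.793, Blue 6.596, Green 9.959, Gold 18.082.
Rounding down: Red 7, Blue 6, Green 9, Gold 18 (total 40).
Red receives 7.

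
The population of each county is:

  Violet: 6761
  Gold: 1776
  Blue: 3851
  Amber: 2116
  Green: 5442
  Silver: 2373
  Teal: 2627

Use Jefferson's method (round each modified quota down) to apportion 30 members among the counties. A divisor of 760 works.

Violet: 8, Gold: 2, Blue: 5, Amber: 2, Green: 7, Silver: 3, Teal: 3

With modified divisor 760: modified quotas Violet 8.896, Gold 2.337, Blue 5.067, Amber 2.784, Green 7.161, Silver 3.122, Teal 3.457.
Rounding down: Violet 8, Gold 2, Blue 5, Amber 2, Green 7, Silver 3, Teal 3 (total 30).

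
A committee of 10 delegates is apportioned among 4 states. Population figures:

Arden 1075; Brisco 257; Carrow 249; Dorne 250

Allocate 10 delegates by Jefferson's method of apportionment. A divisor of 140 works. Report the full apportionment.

Arden 7, Brisco 1, Carrow 1, Dorne 1

With modified divisor 140: modified quotas Arden 7.679, Brisco 1.836, Carrow 1.779, Dorne 1.786.
Rounding down: Arden 7, Brisco 1, Carrow 1, Dorne 1 (total 10).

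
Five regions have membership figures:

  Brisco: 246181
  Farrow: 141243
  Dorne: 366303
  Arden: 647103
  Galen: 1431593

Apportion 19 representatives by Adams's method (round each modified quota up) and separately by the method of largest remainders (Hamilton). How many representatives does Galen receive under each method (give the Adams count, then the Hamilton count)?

9 and 10

Adams: Brisco 2, Farrow 1, Dorne 3, Arden 4, Galen 9.
Hamilton: Brisco 2, Farrow 1, Dorne 2, Arden 4, Galen 10.
Galen gets 9 under Adams and 10 under Hamilton.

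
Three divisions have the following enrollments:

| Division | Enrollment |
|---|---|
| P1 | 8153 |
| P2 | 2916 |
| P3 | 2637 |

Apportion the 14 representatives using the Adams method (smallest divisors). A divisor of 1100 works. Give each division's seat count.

P1 8; P2 3; P3 3

With modified divisor 1100: modified quotas P1 7.412, P2 2.651, P3 2.397.
Rounding up: P1 8, P2 3, P3 3 (total 14).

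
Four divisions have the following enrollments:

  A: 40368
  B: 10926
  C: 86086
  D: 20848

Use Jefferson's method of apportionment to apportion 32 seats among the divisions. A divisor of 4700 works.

With modified divisor 4700: modified quotas A 8.589, B 2.325, C 18.316, D 4.436.
Rounding down: A 8, B 2, C 18, D 4 (total 32).

A 8, B 2, C 18, D 4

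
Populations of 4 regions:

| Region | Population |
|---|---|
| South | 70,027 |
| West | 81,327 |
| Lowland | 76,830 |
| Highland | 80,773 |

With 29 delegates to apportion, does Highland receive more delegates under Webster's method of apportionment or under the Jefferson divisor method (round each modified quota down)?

Jefferson

Webster: South 7, West 8, Lowland 7, Highland 7.
Jefferson: South 6, West 8, Lowland 7, Highland 8.
Highland gets 7 under Webster and 8 under Jefferson.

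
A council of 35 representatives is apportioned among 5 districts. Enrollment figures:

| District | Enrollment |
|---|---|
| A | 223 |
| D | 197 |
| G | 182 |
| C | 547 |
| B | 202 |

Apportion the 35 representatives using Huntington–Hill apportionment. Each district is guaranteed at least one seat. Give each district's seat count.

With divisor 39: modified quotas A 5.718, D 5.051, G 4.667, C 14.026, B 5.179.
Geometric-mean thresholds: A √(5·6)=5.477, D √(5·6)=5.477, G √(4·5)=4.472, C √(14·15)=14.491, B √(5·6)=5.477.
Each quota rounded against its threshold gives A 6, D 5, G 5, C 14, B 5 (total 35).

A 6, D 5, G 5, C 14, B 5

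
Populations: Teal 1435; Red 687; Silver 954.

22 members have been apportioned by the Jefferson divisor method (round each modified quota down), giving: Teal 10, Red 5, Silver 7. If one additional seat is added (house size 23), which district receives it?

Priority for the next seat is population ÷ (current seats + 1).
Priorities: Teal 130.455, Red 114.500, Silver 119.250.
Highest priority: Teal.

Teal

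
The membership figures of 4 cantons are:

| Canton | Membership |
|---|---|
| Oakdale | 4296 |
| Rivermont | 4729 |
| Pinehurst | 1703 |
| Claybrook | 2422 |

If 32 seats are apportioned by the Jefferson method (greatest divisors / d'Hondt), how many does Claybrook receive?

Standard divisor 13150/32 ≈ 410.938; standard quotas: Oakdale 10.454, Rivermont 11.508, Pinehurst 4.144, Claybrook 5.894.
Rounding down gives 10, 11, 4, 5 = 30 seats, so the divisor must be adjusted.
With modified divisor 392: modified quotas Oakdale 10.959, Rivermont 12.064, Pinehurst 4.344, Claybrook 6.179.
Rounding down: Oakdale 10, Rivermont 12, Pinehurst 4, Claybrook 6 (total 32).
Claybrook receives 6.

6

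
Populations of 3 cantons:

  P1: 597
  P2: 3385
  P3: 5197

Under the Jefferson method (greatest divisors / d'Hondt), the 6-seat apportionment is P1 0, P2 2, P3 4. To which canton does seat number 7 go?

P2

Priority for the next seat is population ÷ (current seats + 1).
Priorities: P1 597.000, P2 1128.333, P3 1039.400.
Highest priority: P2.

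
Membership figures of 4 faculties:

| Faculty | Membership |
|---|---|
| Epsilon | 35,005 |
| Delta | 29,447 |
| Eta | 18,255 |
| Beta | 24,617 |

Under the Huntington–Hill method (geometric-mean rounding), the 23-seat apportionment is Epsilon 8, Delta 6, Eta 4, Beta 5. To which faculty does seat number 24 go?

Delta

Priority for the next seat is population ÷ (√(s·(s+1))).
Priorities: Epsilon 4125.379, Delta 4543.771, Eta 4081.942, Beta 4494.429.
Highest priority: Delta.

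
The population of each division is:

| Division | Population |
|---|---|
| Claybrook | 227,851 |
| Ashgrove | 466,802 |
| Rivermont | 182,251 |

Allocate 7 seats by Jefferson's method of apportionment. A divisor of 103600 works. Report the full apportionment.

With modified divisor 103600: modified quotas Claybrook 2.199, Ashgrove 4.506, Rivermont 1.759.
Rounding down: Claybrook 2, Ashgrove 4, Rivermont 1 (total 7).

Claybrook 2; Ashgrove 4; Rivermont 1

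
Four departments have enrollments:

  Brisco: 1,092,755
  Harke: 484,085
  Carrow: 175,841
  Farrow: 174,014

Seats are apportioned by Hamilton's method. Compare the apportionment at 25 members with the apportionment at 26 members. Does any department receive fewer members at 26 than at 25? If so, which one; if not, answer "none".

At 25 seats: Brisco 14, Harke 6, Carrow 3, Farrow 2.
At 26 seats: Brisco 15, Harke 7, Carrow 2, Farrow 2.
Carrow drops from 3 to 2.

Carrow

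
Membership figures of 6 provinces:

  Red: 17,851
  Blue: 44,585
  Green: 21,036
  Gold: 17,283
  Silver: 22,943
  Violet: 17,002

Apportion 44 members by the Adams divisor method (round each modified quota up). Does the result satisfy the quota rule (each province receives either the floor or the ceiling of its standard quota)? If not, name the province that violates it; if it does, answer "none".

none

Standard quotas: Red 5.582, Blue 13.943, Green 6.578, Gold 5.405, Silver 7.175, Violet 5.317.
Adams allocation: Red 6, Blue 13, Green 7, Gold 6, Silver 7, Violet 5.
Every allocation lies between the lower and upper quota.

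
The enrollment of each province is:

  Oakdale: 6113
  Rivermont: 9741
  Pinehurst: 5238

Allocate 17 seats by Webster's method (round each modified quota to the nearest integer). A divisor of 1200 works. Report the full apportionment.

With modified divisor 1200: modified quotas Oakdale 5.094, Rivermont 8.117, Pinehurst 4.365.
Rounding to the nearest integer: Oakdale 5, Rivermont 8, Pinehurst 4 (total 17).

Oakdale: 5; Rivermont: 8; Pinehurst: 4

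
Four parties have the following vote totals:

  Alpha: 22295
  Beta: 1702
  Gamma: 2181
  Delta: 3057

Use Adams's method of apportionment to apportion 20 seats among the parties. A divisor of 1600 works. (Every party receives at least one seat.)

With modified divisor 1600: modified quotas Alpha 13.934, Beta 1.064, Gamma 1.363, Delta 1.911.
Rounding up: Alpha 14, Beta 2, Gamma 2, Delta 2 (total 20).

Alpha 14; Beta 2; Gamma 2; Delta 2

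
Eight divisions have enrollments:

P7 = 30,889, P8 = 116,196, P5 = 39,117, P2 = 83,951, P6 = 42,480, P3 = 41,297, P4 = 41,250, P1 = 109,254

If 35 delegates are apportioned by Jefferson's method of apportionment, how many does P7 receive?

2

Standard divisor 504434/35 ≈ 14412.4; standard quotas: P7 2.143, P8 8.062, P5 2.714, P2 5.825, P6 2.947, P3 2.865, P4 2.862, P1 7.581.
Rounding down gives 2, 8, 2, 5, 2, 2, 2, 7 = 30 seats, so the divisor must be adjusted.
With modified divisor 13300: modified quotas P7 2.322, P8 8.737, P5 2.941, P2 6.312, P6 3.194, P3 3.105, P4 3.102, P1 8.215.
Rounding down: P7 2, P8 8, P5 2, P2 6, P6 3, P3 3, P4 3, P1 8 (total 35).
P7 receives 2.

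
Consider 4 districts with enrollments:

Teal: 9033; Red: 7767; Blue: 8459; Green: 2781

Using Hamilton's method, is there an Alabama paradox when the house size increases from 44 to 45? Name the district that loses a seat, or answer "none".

At 44 seats: Teal 14, Red 12, Blue 13, Green 5.
At 45 seats: Teal 15, Red 12, Blue 14, Green 4.
Green drops from 5 to 4.

Green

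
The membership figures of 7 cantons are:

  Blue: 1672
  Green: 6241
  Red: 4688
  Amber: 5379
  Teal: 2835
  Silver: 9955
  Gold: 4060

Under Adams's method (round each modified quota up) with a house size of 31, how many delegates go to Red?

Standard divisor 34830/31 ≈ 1123.548; standard quotas: Blue 1.488, Green 5.555, Red 4.172, Amber 4.788, Teal 2.523, Silver 8.860, Gold 3.614.
Rounding up gives 2, 6, 5, 5, 3, 9, 4 = 34 seats, so the divisor must be adjusted.
With modified divisor 1300: modified quotas Blue 1.286, Green 4.801, Red 3.606, Amber 4.138, Teal 2.181, Silver 7.658, Gold 3.123.
Rounding up: Blue 2, Green 5, Red 4, Amber 5, Teal 3, Silver 8, Gold 4 (total 31).
Red receives 4.

4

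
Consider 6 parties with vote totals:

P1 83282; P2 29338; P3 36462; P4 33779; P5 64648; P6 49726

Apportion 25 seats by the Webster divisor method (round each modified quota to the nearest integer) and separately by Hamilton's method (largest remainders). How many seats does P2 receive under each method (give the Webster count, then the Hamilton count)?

2 and 3

Webster: P1 7, P2 2, P3 3, P4 3, P5 6, P6 4.
Hamilton: P1 7, P2 3, P3 3, P4 3, P5 5, P6 4.
P2 gets 2 under Webster and 3 under Hamilton.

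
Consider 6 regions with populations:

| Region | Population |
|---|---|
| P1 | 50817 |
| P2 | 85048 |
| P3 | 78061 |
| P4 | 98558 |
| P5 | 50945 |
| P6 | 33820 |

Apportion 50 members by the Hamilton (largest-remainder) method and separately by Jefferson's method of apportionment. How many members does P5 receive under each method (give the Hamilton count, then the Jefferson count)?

Hamilton: P1 6, P2 11, P3 10, P4 12, P5 7, P6 4.
Jefferson: P1 6, P2 11, P3 10, P4 13, P5 6, P6 4.
P5 gets 7 under Hamilton and 6 under Jefferson.

7 and 6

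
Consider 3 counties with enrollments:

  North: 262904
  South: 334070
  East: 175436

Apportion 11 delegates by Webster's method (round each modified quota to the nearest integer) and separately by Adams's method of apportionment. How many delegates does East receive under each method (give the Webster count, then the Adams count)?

2 and 3

Webster: North 4, South 5, East 2.
Adams: North 4, South 4, East 3.
East gets 2 under Webster and 3 under Adams.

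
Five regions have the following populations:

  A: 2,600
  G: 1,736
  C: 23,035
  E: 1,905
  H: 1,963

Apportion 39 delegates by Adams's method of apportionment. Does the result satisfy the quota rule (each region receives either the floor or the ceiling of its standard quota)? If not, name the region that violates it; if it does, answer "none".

C

Standard quotas: A 3.246, G 2.167, C 28.758, E 2.378, H 2.451.
Adams allocation: A 3, G 3, C 27, E 3, H 3.
C has quota 28.758 (lower 28, upper 29) but receives 27 — outside the quota interval.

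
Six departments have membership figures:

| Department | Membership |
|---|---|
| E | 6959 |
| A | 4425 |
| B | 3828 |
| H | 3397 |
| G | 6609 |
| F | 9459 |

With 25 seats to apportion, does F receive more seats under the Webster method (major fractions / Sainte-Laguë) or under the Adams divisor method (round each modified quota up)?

Webster

Webster: E 5, A 3, B 3, H 2, G 5, F 7.
Adams: E 5, A 3, B 3, H 3, G 5, F 6.
F gets 7 under Webster and 6 under Adams.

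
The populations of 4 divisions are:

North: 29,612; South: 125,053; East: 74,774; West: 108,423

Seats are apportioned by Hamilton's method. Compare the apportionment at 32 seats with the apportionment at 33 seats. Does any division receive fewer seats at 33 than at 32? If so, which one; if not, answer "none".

none

At 32 seats: North 3, South 12, East 7, West 10.
At 33 seats: North 3, South 12, East 7, West 11.
No division's allocation decreased.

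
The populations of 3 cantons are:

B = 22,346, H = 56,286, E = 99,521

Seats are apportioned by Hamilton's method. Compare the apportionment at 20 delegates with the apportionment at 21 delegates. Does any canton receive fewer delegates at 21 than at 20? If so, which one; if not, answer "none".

At 20 seats: B 3, H 6, E 11.
At 21 seats: B 2, H 7, E 12.
B drops from 3 to 2.

B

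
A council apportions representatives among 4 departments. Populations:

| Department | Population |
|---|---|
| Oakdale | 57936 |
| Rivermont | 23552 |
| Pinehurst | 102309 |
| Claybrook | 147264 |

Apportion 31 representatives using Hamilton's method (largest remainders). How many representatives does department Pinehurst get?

Standard divisor: 331061 ÷ 31 ≈ 10679.387.
Standard quotas: Oakdale 5.4250, Rivermont 2.2054, Pinehurst 9.5800, Claybrook 13.7896.
Lower quotas: Oakdale 5, Rivermont 2, Pinehurst 9, Claybrook 13 (sum 29, leaving 2 seats).
Remainders in descending order: Claybrook 0.7896, Pinehurst 0.5800, Oakdale 0.4250, Rivermont 0.2054.
Largest remainders: Claybrook, Pinehurst receive the extra seats.
Pinehurst receives 10.

10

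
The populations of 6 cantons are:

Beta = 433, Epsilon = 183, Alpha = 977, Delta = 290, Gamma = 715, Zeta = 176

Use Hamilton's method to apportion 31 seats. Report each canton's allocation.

Standard divisor: 2774 ÷ 31 ≈ 89.484.
Standard quotas: Beta 4.839, Epsilon 2.045, Alpha 10.918, Delta 3.241, Gamma 7.990, Zeta 1.967.
Lower quotas: Beta 4, Epsilon 2, Alpha 10, Delta 3, Gamma 7, Zeta 1 (sum 27, leaving 4 seats).
Remainders in descending order: Gamma 0.990, Zeta 0.967, Alpha 0.918, Beta 0.839, Delta 0.241, Epsilon 0.045.
Largest remainders: Gamma, Zeta, Alpha, Beta receive the extra seats.

Beta: 5, Epsilon: 2, Alpha: 11, Delta: 3, Gamma: 8, Zeta: 2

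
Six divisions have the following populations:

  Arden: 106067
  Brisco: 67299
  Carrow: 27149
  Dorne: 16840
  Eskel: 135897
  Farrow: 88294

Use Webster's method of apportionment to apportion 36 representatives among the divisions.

Arden: 9, Brisco: 6, Carrow: 2, Dorne: 1, Eskel: 11, Farrow: 7

Standard divisor 441546/36 ≈ 12265.167; standard quotas: Arden 8.648, Brisco 5.487, Carrow 2.214, Dorne 1.373, Eskel 11.080, Farrow 7.199.
Rounding to the nearest integer gives 9, 5, 2, 1, 11, 7 = 35 seats, so the divisor must be adjusted.
With modified divisor 12000: modified quotas Arden 8.839, Brisco 5.608, Carrow 2.262, Dorne 1.403, Eskel 11.325, Farrow 7.358.
Rounding to the nearest integer: Arden 9, Brisco 6, Carrow 2, Dorne 1, Eskel 11, Farrow 7 (total 36).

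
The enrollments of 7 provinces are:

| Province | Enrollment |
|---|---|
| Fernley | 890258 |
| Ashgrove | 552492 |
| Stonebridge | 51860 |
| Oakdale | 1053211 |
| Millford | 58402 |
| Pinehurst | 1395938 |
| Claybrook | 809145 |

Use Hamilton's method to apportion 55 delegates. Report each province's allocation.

Fernley 10, Ashgrove 6, Stonebridge 1, Oakdale 12, Millford 1, Pinehurst 16, Claybrook 9

Total 4811306; standard divisor 4811306/55 ≈ 87478.291.
Standard quotas: Fernley 10.1769, Ashgrove 6.3158, Stonebridge 0.5928, Oakdale 12.0397, Millford 0.6676, Pinehurst 15.9575, Claybrook 9.2497.
Lower quotas: Fernley 10, Ashgrove 6, Stonebridge 0, Oakdale 12, Millford 0, Pinehurst 15, Claybrook 9 (sum 52, leaving 3 seats).
Remainders in descending order: Pinehurst 0.9575, Millford 0.6676, Stonebridge 0.5928, Ashgrove 0.3158, Claybrook 0.2497, Fernley 0.1769, Oakdale 0.0397.
Largest remainders: Pinehurst, Millford, Stonebridge receive the extra seats.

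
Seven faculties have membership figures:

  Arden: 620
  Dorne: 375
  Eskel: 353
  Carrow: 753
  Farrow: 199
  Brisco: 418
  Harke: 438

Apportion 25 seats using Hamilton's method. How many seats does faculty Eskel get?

Total 3156; standard divisor 3156/25 ≈ 126.24.
Standard quotas: Arden 4.911, Dorne 2.971, Eskel 2.796, Carrow 5.965, Farrow 1.576, Brisco 3.311, Harke 3.470.
Lower quotas: Arden 4, Dorne 2, Eskel 2, Carrow 5, Farrow 1, Brisco 3, Harke 3 (sum 20, leaving 5 seats).
Remainders in descending order: Dorne 0.971, Carrow 0.965, Arden 0.911, Eskel 0.796, Farrow 0.576, Harke 0.470, Brisco 0.311.
Largest remainders: Dorne, Carrow, Arden, Eskel, Farrow receive the extra seats.
Eskel receives 3.

3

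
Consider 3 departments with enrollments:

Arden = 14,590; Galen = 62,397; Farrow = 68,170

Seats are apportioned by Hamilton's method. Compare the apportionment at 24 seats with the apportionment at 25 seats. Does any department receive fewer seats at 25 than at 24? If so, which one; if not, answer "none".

At 24 seats: Arden 3, Galen 10, Farrow 11.
At 25 seats: Arden 2, Galen 11, Farrow 12.
Arden drops from 3 to 2.

Arden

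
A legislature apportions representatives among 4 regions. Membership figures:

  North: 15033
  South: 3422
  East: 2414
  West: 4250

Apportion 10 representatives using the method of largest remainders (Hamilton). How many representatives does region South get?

1

Standard divisor: 25119 ÷ 10 ≈ 2511.9.
Standard quotas: North 5.9847, South 1.3623, East 0.9610, West 1.6919.
Lower quotas: North 5, South 1, East 0, West 1 (sum 7, leaving 3 seats).
Remainders in descending order: North 0.9847, East 0.9610, West 0.6919, South 0.3623.
The surplus seats go to North, East, West.
South receives 1.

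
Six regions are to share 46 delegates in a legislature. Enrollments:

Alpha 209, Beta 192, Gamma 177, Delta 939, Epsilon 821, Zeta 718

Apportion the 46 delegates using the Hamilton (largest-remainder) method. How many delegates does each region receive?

Alpha: 3; Beta: 3; Gamma: 3; Delta: 14; Epsilon: 12; Zeta: 11

Standard divisor: 3056 ÷ 46 ≈ 66.435.
Standard quotas: Alpha 3.146, Beta 2.890, Gamma 2.664, Delta 14.134, Epsilon 12.358, Zeta 10.808.
Lower quotas: Alpha 3, Beta 2, Gamma 2, Delta 14, Epsilon 12, Zeta 10 (sum 43, leaving 3 seats).
Remainders in descending order: Beta 0.890, Zeta 0.808, Gamma 0.664, Epsilon 0.358, Alpha 0.146, Delta 0.134.
Largest remainders: Beta, Zeta, Gamma receive the extra seats.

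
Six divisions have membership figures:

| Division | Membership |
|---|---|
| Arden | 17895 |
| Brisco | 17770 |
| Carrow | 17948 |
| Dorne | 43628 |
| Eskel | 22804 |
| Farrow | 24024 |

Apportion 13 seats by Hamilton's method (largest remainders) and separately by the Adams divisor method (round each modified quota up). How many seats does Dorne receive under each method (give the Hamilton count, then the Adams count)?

4 and 3

Hamilton: Arden 2, Brisco 1, Carrow 2, Dorne 4, Eskel 2, Farrow 2.
Adams: Arden 2, Brisco 2, Carrow 2, Dorne 3, Eskel 2, Farrow 2.
Dorne gets 4 under Hamilton and 3 under Adams.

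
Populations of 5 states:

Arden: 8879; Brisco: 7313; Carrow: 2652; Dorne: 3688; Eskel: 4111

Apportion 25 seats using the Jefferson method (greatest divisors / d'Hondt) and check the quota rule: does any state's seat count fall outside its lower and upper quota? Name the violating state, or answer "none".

Standard quotas: Arden 8.331, Brisco 6.862, Carrow 2.488, Dorne 3.461, Eskel 3.857.
Jefferson allocation: Arden 9, Brisco 7, Carrow 2, Dorne 3, Eskel 4.
Every allocation lies between the lower and upper quota.

none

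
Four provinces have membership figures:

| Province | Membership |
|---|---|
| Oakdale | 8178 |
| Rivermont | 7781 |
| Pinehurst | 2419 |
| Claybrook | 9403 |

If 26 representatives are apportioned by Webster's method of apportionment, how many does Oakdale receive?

Standard divisor 27781/26 ≈ 1068.5; standard quotas: Oakdale 7.654, Rivermont 7.282, Pinehurst 2.264, Claybrook 8.800.
Rounding to the nearest integer gives Oakdale 8, Rivermont 7, Pinehurst 2, Claybrook 9 — total 26, matching the house size, so no adjustment is needed.
Oakdale receives 8.

8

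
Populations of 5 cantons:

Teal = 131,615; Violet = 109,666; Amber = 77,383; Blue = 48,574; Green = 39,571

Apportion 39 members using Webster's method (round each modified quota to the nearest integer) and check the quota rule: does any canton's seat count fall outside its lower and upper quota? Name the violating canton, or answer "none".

none

Standard quotas: Teal 12.618, Violet 10.513, Amber 7.419, Blue 4.657, Green 3.794.
Webster allocation: Teal 13, Violet 10, Amber 7, Blue 5, Green 4.
Every allocation lies between the lower and upper quota.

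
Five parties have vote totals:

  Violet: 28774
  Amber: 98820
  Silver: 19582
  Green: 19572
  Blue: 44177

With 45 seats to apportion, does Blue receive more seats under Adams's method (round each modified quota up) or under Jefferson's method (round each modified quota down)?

Adams

Adams: Violet 6, Amber 21, Silver 4, Green 4, Blue 10.
Jefferson: Violet 6, Amber 22, Silver 4, Green 4, Blue 9.
Blue gets 10 under Adams and 9 under Jefferson.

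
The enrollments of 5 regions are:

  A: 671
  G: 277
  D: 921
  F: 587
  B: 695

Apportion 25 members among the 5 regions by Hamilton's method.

A 5; G 2; D 7; F 5; B 6

The standard divisor is 3151/25 ≈ 126.04.
Standard quotas: A 5.324, G 2.198, D 7.307, F 4.657, B 5.514.
Lower quotas: A 5, G 2, D 7, F 4, B 5 (sum 23, leaving 2 seats).
Remainders in descending order: F 0.657, B 0.514, A 0.324, D 0.307, G 0.198.
Largest remainders: F, B receive the extra seats.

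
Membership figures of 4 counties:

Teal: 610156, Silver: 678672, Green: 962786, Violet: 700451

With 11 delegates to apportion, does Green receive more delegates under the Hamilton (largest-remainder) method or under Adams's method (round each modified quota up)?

Hamilton: Teal 2, Silver 2, Green 4, Violet 3.
Adams: Teal 2, Silver 3, Green 3, Violet 3.
Green gets 4 under Hamilton and 3 under Adams.

Hamilton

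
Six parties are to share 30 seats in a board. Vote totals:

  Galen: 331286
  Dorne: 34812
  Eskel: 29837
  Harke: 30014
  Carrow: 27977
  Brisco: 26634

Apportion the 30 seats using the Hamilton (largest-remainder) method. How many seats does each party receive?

Galen 21, Dorne 2, Eskel 2, Harke 2, Carrow 2, Brisco 1

Total 480560; standard divisor 480560/30 ≈ 16018.667.
Standard quotas: Galen 20.6812, Dorne 2.1732, Eskel 1.8626, Harke 1.8737, Carrow 1.7465, Brisco 1.6627.
Lower quotas: Galen 20, Dorne 2, Eskel 1, Harke 1, Carrow 1, Brisco 1 (sum 26, leaving 4 seats).
Remainders in descending order: Harke 0.8737, Eskel 0.8626, Carrow 0.7465, Galen 0.6812, Brisco 0.6627, Dorne 0.1732.
The surplus seats go to Harke, Eskel, Carrow, Galen.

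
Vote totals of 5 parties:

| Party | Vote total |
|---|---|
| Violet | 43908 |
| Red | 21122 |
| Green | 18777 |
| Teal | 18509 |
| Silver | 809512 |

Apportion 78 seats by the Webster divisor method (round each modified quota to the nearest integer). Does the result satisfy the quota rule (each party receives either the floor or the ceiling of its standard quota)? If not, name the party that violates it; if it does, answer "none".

Standard quotas: Violet 3.756, Red 1.807, Green 1.606, Teal 1.583, Silver 69.248.
Webster allocation: Violet 4, Red 2, Green 2, Teal 2, Silver 68.
Silver has quota 69.248 (lower 69, upper 70) but receives 68 — outside the quota interval.

Silver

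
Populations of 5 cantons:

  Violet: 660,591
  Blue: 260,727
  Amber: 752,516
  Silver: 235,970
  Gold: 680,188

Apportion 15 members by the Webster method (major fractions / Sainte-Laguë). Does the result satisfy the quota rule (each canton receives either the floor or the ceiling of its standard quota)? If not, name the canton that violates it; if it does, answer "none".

none

Standard quotas: Violet 3.826, Blue 1.510, Amber 4.358, Silver 1.367, Gold 3.939.
Webster allocation: Violet 4, Blue 2, Amber 4, Silver 1, Gold 4.
Every allocation lies between the lower and upper quota.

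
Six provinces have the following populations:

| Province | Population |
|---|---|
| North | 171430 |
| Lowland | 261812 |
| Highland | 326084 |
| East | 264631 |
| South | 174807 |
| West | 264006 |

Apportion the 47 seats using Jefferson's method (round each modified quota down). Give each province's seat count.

North: 5; Lowland: 8; Highland: 11; East: 9; South: 5; West: 9

Standard divisor 1462770/47 ≈ 31122.766; standard quotas: North 5.508, Lowland 8.412, Highland 10.477, East 8.503, South 5.617, West 8.483.
Rounding down gives 5, 8, 10, 8, 5, 8 = 44 seats, so the divisor must be adjusted.
With modified divisor 29234: modified quotas North 5.864, Lowland 8.956, Highland 11.154, East 9.052, South 5.980, West 9.031.
Rounding down: North 5, Lowland 8, Highland 11, East 9, South 5, West 9 (total 47).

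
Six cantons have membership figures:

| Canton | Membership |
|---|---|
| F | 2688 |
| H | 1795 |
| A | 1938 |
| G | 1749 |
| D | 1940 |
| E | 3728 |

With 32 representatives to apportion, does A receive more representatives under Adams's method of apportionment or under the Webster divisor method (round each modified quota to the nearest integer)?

Adams

Adams: F 6, H 4, A 5, G 4, D 5, E 8.
Webster: F 6, H 4, A 4, G 4, D 5, E 9.
A gets 5 under Adams and 4 under Webster.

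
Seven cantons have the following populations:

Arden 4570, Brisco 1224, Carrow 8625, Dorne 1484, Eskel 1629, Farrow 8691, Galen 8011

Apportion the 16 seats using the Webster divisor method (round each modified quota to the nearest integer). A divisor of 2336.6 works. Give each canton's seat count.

Arden: 2, Brisco: 1, Carrow: 4, Dorne: 1, Eskel: 1, Farrow: 4, Galen: 3

With modified divisor 2336.6: modified quotas Arden 1.956, Brisco 0.524, Carrow 3.691, Dorne 0.635, Eskel 0.697, Farrow 3.720, Galen 3.428.
Rounding to the nearest integer: Arden 2, Brisco 1, Carrow 4, Dorne 1, Eskel 1, Farrow 4, Galen 3 (total 16).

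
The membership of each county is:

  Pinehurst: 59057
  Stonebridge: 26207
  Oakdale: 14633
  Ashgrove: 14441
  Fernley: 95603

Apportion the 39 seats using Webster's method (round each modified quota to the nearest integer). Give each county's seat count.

Pinehurst 11, Stonebridge 5, Oakdale 3, Ashgrove 3, Fernley 17

Standard divisor 209941/39 ≈ 5383.103; standard quotas: Pinehurst 10.971, Stonebridge 4.868, Oakdale 2.718, Ashgrove 2.683, Fernley 17.760.
Rounding to the nearest integer gives 11, 5, 3, 3, 18 = 40 seats, so the divisor must be adjusted.
With modified divisor 5500: modified quotas Pinehurst 10.738, Stonebridge 4.765, Oakdale 2.661, Ashgrove 2.626, Fernley 17.382.
Rounding to the nearest integer: Pinehurst 11, Stonebridge 5, Oakdale 3, Ashgrove 3, Fernley 17 (total 39).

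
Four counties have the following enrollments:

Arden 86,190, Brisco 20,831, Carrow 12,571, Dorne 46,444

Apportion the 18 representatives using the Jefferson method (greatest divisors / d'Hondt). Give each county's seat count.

Arden: 10, Brisco: 2, Carrow: 1, Dorne: 5

Standard divisor 166036/18 ≈ 9224.222; standard quotas: Arden 9.344, Brisco 2.258, Carrow 1.363, Dorne 5.035.
Rounding down gives 9, 2, 1, 5 = 17 seats, so the divisor must be adjusted.
With modified divisor 8200: modified quotas Arden 10.511, Brisco 2.540, Carrow 1.533, Dorne 5.664.
Rounding down: Arden 10, Brisco 2, Carrow 1, Dorne 5 (total 18).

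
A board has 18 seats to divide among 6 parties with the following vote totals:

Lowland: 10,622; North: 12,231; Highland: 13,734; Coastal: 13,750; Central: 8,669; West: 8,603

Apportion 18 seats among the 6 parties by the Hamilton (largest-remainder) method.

Total 67609; standard divisor 67609/18 ≈ 3756.056.
Standard quotas: Lowland 2.8280, North 3.2563, Highland 3.6565, Coastal 3.6608, Central 2.3080, West 2.2904.
Lower quotas: Lowland 2, North 3, Highland 3, Coastal 3, Central 2, West 2 (sum 15, leaving 3 seats).
Remainders in descending order: Lowland 0.8280, Coastal 0.6608, Highland 0.6565, Central 0.3080, West 0.2904, North 0.2563.
The surplus seats go to Lowland, Coastal, Highland.

Lowland: 3, North: 3, Highland: 4, Coastal: 4, Central: 2, West: 2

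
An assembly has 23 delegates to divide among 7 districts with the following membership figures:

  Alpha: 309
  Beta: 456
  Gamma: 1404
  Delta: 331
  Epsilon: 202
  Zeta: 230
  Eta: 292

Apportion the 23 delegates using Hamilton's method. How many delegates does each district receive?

Standard divisor: 3224 ÷ 23 ≈ 140.174.
Standard quotas: Alpha 2.204, Beta 3.253, Gamma 10.016, Delta 2.361, Epsilon 1.441, Zeta 1.641, Eta 2.083.
Lower quotas: Alpha 2, Beta 3, Gamma 10, Delta 2, Epsilon 1, Zeta 1, Eta 2 (sum 21, leaving 2 seats).
Remainders in descending order: Zeta 0.641, Epsilon 0.441, Delta 0.361, Beta 0.253, Alpha 0.204, Eta 0.083, Gamma 0.016.
The surplus seats go to Zeta, Epsilon.

Alpha: 2, Beta: 3, Gamma: 10, Delta: 2, Epsilon: 2, Zeta: 2, Eta: 2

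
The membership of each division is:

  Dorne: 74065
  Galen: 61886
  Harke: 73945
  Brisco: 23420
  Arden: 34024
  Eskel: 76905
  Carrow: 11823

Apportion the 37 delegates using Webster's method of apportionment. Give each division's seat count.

Dorne 8, Galen 6, Harke 8, Brisco 2, Arden 4, Eskel 8, Carrow 1

Standard divisor 356068/37 ≈ 9623.459; standard quotas: Dorne 7.696, Galen 6.431, Harke 7.684, Brisco 2.434, Arden 3.536, Eskel 7.991, Carrow 1.229.
Rounding to the nearest integer gives Dorne 8, Galen 6, Harke 8, Brisco 2, Arden 4, Eskel 8, Carrow 1 — total 37, matching the house size, so no adjustment is needed.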